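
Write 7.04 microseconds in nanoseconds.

7040 nanoseconds

micro = 10^-6, nano = 10^-9; factor is 10^3.
7.04 × 10^3 = 7040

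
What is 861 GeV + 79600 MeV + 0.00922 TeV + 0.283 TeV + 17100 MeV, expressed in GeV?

In GeV:
  861 GeV → 861
  79600 MeV = 79600 × 10⁻³ GeV = 79.6
  0.00922 TeV = 0.00922 × 10³ GeV = 9.22
  0.283 TeV = 0.283 × 10³ GeV = 283
  17100 MeV = 17100 × 10⁻³ GeV = 17.1
Sum: 861 + 79.6 + 9.22 + 283 + 17.1 = 1249.92

1249.92 GeV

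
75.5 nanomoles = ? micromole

0.0755 micromoles

nano = 10⁻⁹, micro = 10⁻⁶; factor is 10⁻³.
75.5 × 10⁻³ = 0.0755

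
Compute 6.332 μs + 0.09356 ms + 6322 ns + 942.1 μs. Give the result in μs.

In μs:
  6.332 μs → 6.332
  0.09356 ms = 0.09356e3 μs = 93.56
  6322 ns = 6322e-3 μs = 6.322
  942.1 μs → 942.1
Sum: 6.332 + 93.56 + 6.322 + 942.1 = 1048.314

1048.314 μs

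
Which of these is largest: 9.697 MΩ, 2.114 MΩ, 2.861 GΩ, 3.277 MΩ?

2.861 GΩ

9.697 MΩ = 9697000 Ω
2.114 MΩ = 2114000 Ω
2.861 GΩ = 2861000000 Ω
3.277 MΩ = 3277000 Ω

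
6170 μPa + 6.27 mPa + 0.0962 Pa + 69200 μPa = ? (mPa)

177.84 mPa

In mPa:
  6170 μPa = 6170 × 10⁻³ mPa = 6.17
  6.27 mPa → 6.27
  0.0962 Pa = 0.0962 × 10³ mPa = 96.2
  69200 μPa = 69200 × 10⁻³ mPa = 69.2
Sum: 6.17 + 6.27 + 96.2 + 69.2 = 177.84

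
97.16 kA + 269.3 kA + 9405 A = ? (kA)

375.865 kA

In kA:
  97.16 kA → 97.16
  269.3 kA → 269.3
  9405 A = 9405 × 10^-3 kA = 9.405
Sum: 97.16 + 269.3 + 9.405 = 375.865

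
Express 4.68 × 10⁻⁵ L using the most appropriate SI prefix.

46.8 µL

= 46.8 × 10⁻⁶ L; 10⁻⁶ is micro.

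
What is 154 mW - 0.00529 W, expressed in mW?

148.71 mW

In mW:
  154 mW → 154
  0.00529 W = 0.00529 × 10^3 mW = 5.29
Difference: 154 - 5.29 = 148.71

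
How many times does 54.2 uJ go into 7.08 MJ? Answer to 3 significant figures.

(7.08 × 10⁶) / (54.2 × 10⁻⁶) = 0.1306 × 10¹²

131000000000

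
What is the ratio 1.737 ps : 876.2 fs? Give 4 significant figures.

(1.737 × 10⁻¹²) / (876.2 × 10⁻¹⁵) = 0.0019824 × 10³

1.982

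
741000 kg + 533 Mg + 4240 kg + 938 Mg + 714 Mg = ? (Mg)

2930.24 Mg

In Mg:
  741000 kg = 741000e-3 Mg = 741
  533 Mg → 533
  4240 kg = 4240e-3 Mg = 4.24
  938 Mg → 938
  714 Mg → 714
Sum: 741 + 533 + 4.24 + 938 + 714 = 2930.24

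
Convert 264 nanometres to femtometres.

nano = 10⁻⁹, femto = 10⁻¹⁵; factor is 10⁶.
264 × 10⁶ = 264000000

264000000 femtometres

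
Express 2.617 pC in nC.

0.002617 nC

pico = 10⁻¹², nano = 10⁻⁹; factor is 10⁻³.
2.617 × 10⁻³ = 0.002617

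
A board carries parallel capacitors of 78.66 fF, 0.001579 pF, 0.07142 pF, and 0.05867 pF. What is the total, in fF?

210.329 fF

In fF:
  78.66 fF → 78.66
  0.001579 pF = 0.001579 × 10^3 fF = 1.579
  0.07142 pF = 0.07142 × 10^3 fF = 71.42
  0.05867 pF = 0.05867 × 10^3 fF = 58.67
Sum: 78.66 + 1.579 + 71.42 + 58.67 = 210.329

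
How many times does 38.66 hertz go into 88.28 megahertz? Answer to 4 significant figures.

(88.28 × 10^6) / (38.66) = 2.2835 × 10^6

2283000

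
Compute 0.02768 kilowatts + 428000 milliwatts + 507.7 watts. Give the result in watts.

963.38 watts

In watts:
  0.02768 kilowatts = 0.02768 × 10^3 watts = 27.68
  428000 milliwatts = 428000 × 10^-3 watts = 428
  507.7 watts → 507.7
Sum: 27.68 + 428 + 507.7 = 963.38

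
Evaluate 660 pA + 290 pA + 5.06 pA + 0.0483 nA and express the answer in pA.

In pA:
  660 pA → 660
  290 pA → 290
  5.06 pA → 5.06
  0.0483 nA = 0.0483 × 10³ pA = 48.3
Sum: 660 + 290 + 5.06 + 48.3 = 1003.36

1003.36 pA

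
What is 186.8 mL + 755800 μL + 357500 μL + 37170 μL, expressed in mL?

1337.27 mL

In mL:
  186.8 mL → 186.8
  755800 μL = 755800e-3 mL = 755.8
  357500 μL = 357500e-3 mL = 357.5
  37170 μL = 37170e-3 mL = 37.17
Sum: 186.8 + 755.8 + 357.5 + 37.17 = 1337.27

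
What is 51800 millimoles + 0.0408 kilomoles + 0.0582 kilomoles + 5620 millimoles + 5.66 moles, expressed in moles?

162.08 moles

In moles:
  51800 millimoles = 51800 × 10^-3 moles = 51.8
  0.0408 kilomoles = 0.0408 × 10^3 moles = 40.8
  0.0582 kilomoles = 0.0582 × 10^3 moles = 58.2
  5620 millimoles = 5620 × 10^-3 moles = 5.62
  5.66 moles → 5.66
Sum: 51.8 + 40.8 + 58.2 + 5.62 + 5.66 = 162.08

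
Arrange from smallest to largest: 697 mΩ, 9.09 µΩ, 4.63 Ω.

9.09 µΩ < 697 mΩ < 4.63 Ω

697 mΩ = 0.697 Ω
9.09 µΩ = 0.00000909 Ω
4.63 Ω = 4.63 Ω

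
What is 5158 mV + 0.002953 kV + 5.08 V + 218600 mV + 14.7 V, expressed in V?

In V:
  5158 mV = 5158 × 10⁻³ V = 5.158
  0.002953 kV = 0.002953 × 10³ V = 2.953
  5.08 V → 5.08
  218600 mV = 218600 × 10⁻³ V = 218.6
  14.7 V → 14.7
Sum: 5.158 + 2.953 + 5.08 + 218.6 + 14.7 = 246.491

246.491 V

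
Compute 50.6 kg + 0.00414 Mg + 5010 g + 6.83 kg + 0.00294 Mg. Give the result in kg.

69.52 kg

In kg:
  50.6 kg → 50.6
  0.00414 Mg = 0.00414 × 10³ kg = 4.14
  5010 g = 5010 × 10⁻³ kg = 5.01
  6.83 kg → 6.83
  0.00294 Mg = 0.00294 × 10³ kg = 2.94
Sum: 50.6 + 4.14 + 5.01 + 6.83 + 2.94 = 69.52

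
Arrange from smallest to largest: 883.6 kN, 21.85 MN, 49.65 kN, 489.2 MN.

49.65 kN < 883.6 kN < 21.85 MN < 489.2 MN

883.6 kN = 883600 N
21.85 MN = 21850000 N
49.65 kN = 49650 N
489.2 MN = 489200000 N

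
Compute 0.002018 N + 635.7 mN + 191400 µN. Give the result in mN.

In mN:
  0.002018 N = 0.002018 × 10^3 mN = 2.018
  635.7 mN → 635.7
  191400 µN = 191400 × 10^-3 mN = 191.4
Sum: 2.018 + 635.7 + 191.4 = 829.118

829.118 mN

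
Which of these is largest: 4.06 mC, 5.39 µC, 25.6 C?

4.06 mC = 0.00406 C
5.39 µC = 0.00000539 C
25.6 C = 25.6 C

25.6 C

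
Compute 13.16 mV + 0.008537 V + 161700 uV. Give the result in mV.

183.397 mV

In mV:
  13.16 mV → 13.16
  0.008537 V = 0.008537 × 10^3 mV = 8.537
  161700 uV = 161700 × 10^-3 mV = 161.7
Sum: 13.16 + 8.537 + 161.7 = 183.397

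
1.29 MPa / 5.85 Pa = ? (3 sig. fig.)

(1.29e6) / (5.85) = 0.2205e6

221000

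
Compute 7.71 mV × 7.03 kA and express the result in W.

54.2013 W

7.71 × 10⁻³ × 7.03 × 10³ = 54.2013 W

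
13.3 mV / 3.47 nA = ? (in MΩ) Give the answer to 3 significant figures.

(13.3e-3) / (3.47e-9) = 3.8329e6 Ω

3.83 MΩ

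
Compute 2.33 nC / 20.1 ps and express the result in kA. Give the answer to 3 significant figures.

0.116 kA

(2.33 × 10⁻⁹) / (20.1 × 10⁻¹²) = 0.11592 × 10³ A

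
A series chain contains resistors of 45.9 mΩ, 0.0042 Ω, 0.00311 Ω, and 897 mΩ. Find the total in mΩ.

In mΩ:
  45.9 mΩ → 45.9
  0.0042 Ω = 0.0042e3 mΩ = 4.2
  0.00311 Ω = 0.00311e3 mΩ = 3.11
  897 mΩ → 897
Sum: 45.9 + 4.2 + 3.11 + 897 = 950.21

950.21 mΩ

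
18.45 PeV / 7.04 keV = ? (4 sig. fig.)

(18.45e15) / (7.04e3) = 2.6207e12

2621000000000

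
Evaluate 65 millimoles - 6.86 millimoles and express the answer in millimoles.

58.14 millimoles

In millimoles:
  65 millimoles → 65
  6.86 millimoles → 6.86
Difference: 65 - 6.86 = 58.14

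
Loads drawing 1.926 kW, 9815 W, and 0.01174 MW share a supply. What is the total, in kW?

In kW:
  1.926 kW → 1.926
  9815 W = 9815e-3 kW = 9.815
  0.01174 MW = 0.01174e3 kW = 11.74
Sum: 1.926 + 9.815 + 11.74 = 23.481

23.481 kW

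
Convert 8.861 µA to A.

0.000008861 A

micro = 1e-6, (no prefix) = 1e0; factor is 1e-6.
8.861 × 1e-6 = 0.000008861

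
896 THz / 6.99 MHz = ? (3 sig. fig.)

128000000

(896 × 10¹²) / (6.99 × 10⁶) = 128.2 × 10⁶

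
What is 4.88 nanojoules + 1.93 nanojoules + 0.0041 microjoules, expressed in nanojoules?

In nanojoules:
  4.88 nanojoules → 4.88
  1.93 nanojoules → 1.93
  0.0041 microjoules = 0.0041e3 nanojoules = 4.1
Sum: 4.88 + 1.93 + 4.1 = 10.91

10.91 nanojoules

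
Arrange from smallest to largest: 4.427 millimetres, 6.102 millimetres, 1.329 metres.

4.427 millimetres = 0.004427 metres
6.102 millimetres = 0.006102 metres
1.329 metres = 1.329 metres

4.427 millimetres < 6.102 millimetres < 1.329 metres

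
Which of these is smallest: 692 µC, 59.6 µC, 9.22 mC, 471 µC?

59.6 µC

692 µC = 0.000692 C
59.6 µC = 0.0000596 C
9.22 mC = 0.00922 C
471 µC = 0.000471 C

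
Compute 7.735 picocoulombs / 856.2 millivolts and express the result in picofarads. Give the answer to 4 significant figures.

(7.735e-12) / (856.2e-3) = 0.0090341e-9 F

9.034 picofarads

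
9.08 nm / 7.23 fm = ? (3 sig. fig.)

1260000

(9.08 × 10⁻⁹) / (7.23 × 10⁻¹⁵) = 1.256 × 10⁶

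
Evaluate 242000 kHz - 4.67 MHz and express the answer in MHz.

237.33 MHz

In MHz:
  242000 kHz = 242000 × 10⁻³ MHz = 242
  4.67 MHz → 4.67
Difference: 242 - 4.67 = 237.33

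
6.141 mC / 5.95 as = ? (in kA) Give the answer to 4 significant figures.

1032000000000 kA

(6.141 × 10^-3) / (5.95 × 10^-18) = 1.0321 × 10^15 A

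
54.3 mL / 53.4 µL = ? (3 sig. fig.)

(54.3 × 10⁻³) / (53.4 × 10⁻⁶) = 1.017 × 10³

1020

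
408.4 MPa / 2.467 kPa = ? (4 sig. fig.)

165500

(408.4e6) / (2.467e3) = 165.55e3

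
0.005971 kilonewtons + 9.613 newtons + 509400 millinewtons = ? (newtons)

524.984 newtons

In newtons:
  0.005971 kilonewtons = 0.005971 × 10^3 newtons = 5.971
  9.613 newtons → 9.613
  509400 millinewtons = 509400 × 10^-3 newtons = 509.4
Sum: 5.971 + 9.613 + 509.4 = 524.984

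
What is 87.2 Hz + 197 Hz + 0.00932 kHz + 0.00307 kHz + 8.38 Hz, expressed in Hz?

304.97 Hz

In Hz:
  87.2 Hz → 87.2
  197 Hz → 197
  0.00932 kHz = 0.00932 × 10^3 Hz = 9.32
  0.00307 kHz = 0.00307 × 10^3 Hz = 3.07
  8.38 Hz → 8.38
Sum: 87.2 + 197 + 9.32 + 3.07 + 8.38 = 304.97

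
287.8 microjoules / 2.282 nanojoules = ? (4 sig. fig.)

126100

(287.8e-6) / (2.282e-9) = 126.12e3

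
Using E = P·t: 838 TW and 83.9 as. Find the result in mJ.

70.3082 mJ

838e12 × 83.9e-18 = 70308.2e-6 J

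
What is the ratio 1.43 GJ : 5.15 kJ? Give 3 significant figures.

278000

(1.43e9) / (5.15e3) = 0.2777e6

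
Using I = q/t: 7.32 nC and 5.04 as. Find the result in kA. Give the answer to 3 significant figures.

1450000 kA

(7.32 × 10^-9) / (5.04 × 10^-18) = 1.4524 × 10^9 A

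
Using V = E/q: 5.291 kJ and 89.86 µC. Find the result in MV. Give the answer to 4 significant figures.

(5.291 × 10^3) / (89.86 × 10^-6) = 0.0588805 × 10^9 V

58.88 MV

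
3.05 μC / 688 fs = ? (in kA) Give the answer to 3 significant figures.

(3.05 × 10⁻⁶) / (688 × 10⁻¹⁵) = 0.0044331 × 10⁹ A

4430 kA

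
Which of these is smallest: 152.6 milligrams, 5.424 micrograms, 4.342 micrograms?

152.6 milligrams = 0.1526 grams
5.424 micrograms = 0.000005424 grams
4.342 micrograms = 0.000004342 grams

4.342 micrograms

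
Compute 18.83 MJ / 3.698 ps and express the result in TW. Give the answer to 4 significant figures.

(18.83e6) / (3.698e-12) = 5.09194e18 W

5092000 TW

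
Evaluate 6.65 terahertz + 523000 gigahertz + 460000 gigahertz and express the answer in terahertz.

989.65 terahertz

In terahertz:
  6.65 terahertz → 6.65
  523000 gigahertz = 523000e-3 terahertz = 523
  460000 gigahertz = 460000e-3 terahertz = 460
Sum: 6.65 + 523 + 460 = 989.65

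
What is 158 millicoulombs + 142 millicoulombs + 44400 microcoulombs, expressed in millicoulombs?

In millicoulombs:
  158 millicoulombs → 158
  142 millicoulombs → 142
  44400 microcoulombs = 44400 × 10⁻³ millicoulombs = 44.4
Sum: 158 + 142 + 44.4 = 344.4

344.4 millicoulombs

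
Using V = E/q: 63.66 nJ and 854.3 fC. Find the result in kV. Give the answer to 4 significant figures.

74.52 kV

(63.66 × 10⁻⁹) / (854.3 × 10⁻¹⁵) = 0.0745171 × 10⁶ V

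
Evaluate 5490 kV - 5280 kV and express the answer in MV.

In MV:
  5490 kV = 5490 × 10⁻³ MV = 5.49
  5280 kV = 5280 × 10⁻³ MV = 5.28
Difference: 5.49 - 5.28 = 0.21

0.21 MV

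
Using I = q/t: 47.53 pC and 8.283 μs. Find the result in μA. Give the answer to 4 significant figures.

(47.53 × 10^-12) / (8.283 × 10^-6) = 5.73826 × 10^-6 A

5.738 μA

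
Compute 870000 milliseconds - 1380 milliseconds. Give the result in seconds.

868.62 seconds

In seconds:
  870000 milliseconds = 870000 × 10⁻³ seconds = 870
  1380 milliseconds = 1380 × 10⁻³ seconds = 1.38
Difference: 870 - 1.38 = 868.62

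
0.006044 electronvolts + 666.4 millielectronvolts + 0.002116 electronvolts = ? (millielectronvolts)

674.56 millielectronvolts

In millielectronvolts:
  0.006044 electronvolts = 0.006044 × 10³ millielectronvolts = 6.044
  666.4 millielectronvolts → 666.4
  0.002116 electronvolts = 0.002116 × 10³ millielectronvolts = 2.116
Sum: 6.044 + 666.4 + 2.116 = 674.56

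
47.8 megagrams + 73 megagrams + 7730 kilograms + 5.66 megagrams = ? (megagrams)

In megagrams:
  47.8 megagrams → 47.8
  73 megagrams → 73
  7730 kilograms = 7730 × 10⁻³ megagrams = 7.73
  5.66 megagrams → 5.66
Sum: 47.8 + 73 + 7.73 + 5.66 = 134.19

134.19 megagrams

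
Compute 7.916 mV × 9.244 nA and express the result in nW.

7.916 × 10^-3 × 9.244 × 10^-9 = 73.175504 × 10^-12 W

0.073175504 nW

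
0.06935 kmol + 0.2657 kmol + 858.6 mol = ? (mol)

1193.65 mol

In mol:
  0.06935 kmol = 0.06935 × 10^3 mol = 69.35
  0.2657 kmol = 0.2657 × 10^3 mol = 265.7
  858.6 mol → 858.6
Sum: 69.35 + 265.7 + 858.6 = 1193.65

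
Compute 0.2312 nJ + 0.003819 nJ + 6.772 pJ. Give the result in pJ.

241.791 pJ

In pJ:
  0.2312 nJ = 0.2312e3 pJ = 231.2
  0.003819 nJ = 0.003819e3 pJ = 3.819
  6.772 pJ → 6.772
Sum: 231.2 + 3.819 + 6.772 = 241.791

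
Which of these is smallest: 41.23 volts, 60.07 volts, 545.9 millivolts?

41.23 volts = 41.23 volts
60.07 volts = 60.07 volts
545.9 millivolts = 0.5459 volts

545.9 millivolts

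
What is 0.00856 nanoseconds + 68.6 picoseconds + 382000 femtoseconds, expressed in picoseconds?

In picoseconds:
  0.00856 nanoseconds = 0.00856e3 picoseconds = 8.56
  68.6 picoseconds → 68.6
  382000 femtoseconds = 382000e-3 picoseconds = 382
Sum: 8.56 + 68.6 + 382 = 459.16

459.16 picoseconds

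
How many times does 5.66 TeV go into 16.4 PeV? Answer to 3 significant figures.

2900

(16.4 × 10^15) / (5.66 × 10^12) = 2.898 × 10^3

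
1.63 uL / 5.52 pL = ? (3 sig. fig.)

(1.63e-6) / (5.52e-12) = 0.2953e6

295000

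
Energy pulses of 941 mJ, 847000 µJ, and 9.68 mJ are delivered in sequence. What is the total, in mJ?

1797.68 mJ

In mJ:
  941 mJ → 941
  847000 µJ = 847000 × 10⁻³ mJ = 847
  9.68 mJ → 9.68
Sum: 941 + 847 + 9.68 = 1797.68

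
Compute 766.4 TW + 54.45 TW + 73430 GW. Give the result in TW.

894.28 TW

In TW:
  766.4 TW → 766.4
  54.45 TW → 54.45
  73430 GW = 73430 × 10^-3 TW = 73.43
Sum: 766.4 + 54.45 + 73.43 = 894.28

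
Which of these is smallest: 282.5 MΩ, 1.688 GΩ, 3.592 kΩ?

282.5 MΩ = 282500000 Ω
1.688 GΩ = 1688000000 Ω
3.592 kΩ = 3592 Ω

3.592 kΩ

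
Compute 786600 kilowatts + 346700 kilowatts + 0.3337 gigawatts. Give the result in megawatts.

In megawatts:
  786600 kilowatts = 786600e-3 megawatts = 786.6
  346700 kilowatts = 346700e-3 megawatts = 346.7
  0.3337 gigawatts = 0.3337e3 megawatts = 333.7
Sum: 786.6 + 346.7 + 333.7 = 1467

1467 megawatts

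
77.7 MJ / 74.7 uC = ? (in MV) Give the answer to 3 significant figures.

(77.7 × 10⁶) / (74.7 × 10⁻⁶) = 1.0402 × 10¹² V

1040000 MV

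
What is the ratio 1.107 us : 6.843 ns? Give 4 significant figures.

161.8

(1.107 × 10⁻⁶) / (6.843 × 10⁻⁹) = 0.16177 × 10³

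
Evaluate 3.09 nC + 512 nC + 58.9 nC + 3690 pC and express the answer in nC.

577.68 nC

In nC:
  3.09 nC → 3.09
  512 nC → 512
  58.9 nC → 58.9
  3690 pC = 3690e-3 nC = 3.69
Sum: 3.09 + 512 + 58.9 + 3.69 = 577.68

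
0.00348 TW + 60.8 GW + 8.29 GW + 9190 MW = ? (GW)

In GW:
  0.00348 TW = 0.00348 × 10^3 GW = 3.48
  60.8 GW → 60.8
  8.29 GW → 8.29
  9190 MW = 9190 × 10^-3 GW = 9.19
Sum: 3.48 + 60.8 + 8.29 + 9.19 = 81.76

81.76 GW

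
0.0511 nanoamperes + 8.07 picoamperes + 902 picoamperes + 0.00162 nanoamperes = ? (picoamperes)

962.79 picoamperes

In picoamperes:
  0.0511 nanoamperes = 0.0511 × 10³ picoamperes = 51.1
  8.07 picoamperes → 8.07
  902 picoamperes → 902
  0.00162 nanoamperes = 0.00162 × 10³ picoamperes = 1.62
Sum: 51.1 + 8.07 + 902 + 1.62 = 962.79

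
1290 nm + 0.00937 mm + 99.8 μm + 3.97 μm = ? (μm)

114.43 μm

In μm:
  1290 nm = 1290 × 10⁻³ μm = 1.29
  0.00937 mm = 0.00937 × 10³ μm = 9.37
  99.8 μm → 99.8
  3.97 μm → 3.97
Sum: 1.29 + 9.37 + 99.8 + 3.97 = 114.43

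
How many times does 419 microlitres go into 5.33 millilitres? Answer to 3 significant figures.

(5.33 × 10⁻³) / (419 × 10⁻⁶) = 0.01272 × 10³

12.7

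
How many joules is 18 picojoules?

pico = 10⁻¹², (no prefix) = 10⁰; factor is 10⁻¹².
18 × 10⁻¹² = 0.000000000018

0.000000000018 joules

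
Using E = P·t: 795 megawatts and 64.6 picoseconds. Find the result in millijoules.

51.357 millijoules

795 × 10^6 × 64.6 × 10^-12 = 51357 × 10^-6 J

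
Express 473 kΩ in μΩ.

473000000000 μΩ

kilo = 1e3, micro = 1e-6; factor is 1e9.
473 × 1e9 = 473000000000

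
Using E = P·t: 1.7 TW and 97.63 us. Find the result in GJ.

0.165971 GJ

1.7 × 10¹² × 97.63 × 10⁻⁶ = 165.971 × 10⁶ J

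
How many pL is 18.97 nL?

nano = 10⁻⁹, pico = 10⁻¹²; factor is 10³.
18.97 × 10³ = 18970

18970 pL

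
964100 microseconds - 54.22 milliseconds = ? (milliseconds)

In milliseconds:
  964100 microseconds = 964100e-3 milliseconds = 964.1
  54.22 milliseconds → 54.22
Difference: 964.1 - 54.22 = 909.88

909.88 milliseconds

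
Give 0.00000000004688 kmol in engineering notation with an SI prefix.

46.88 nmol

= 46.88 × 10⁻⁹ mol; 10⁻⁹ is nano.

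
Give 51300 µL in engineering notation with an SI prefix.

= 51.3e-3 L; 1e-3 is milli.

51.3 mL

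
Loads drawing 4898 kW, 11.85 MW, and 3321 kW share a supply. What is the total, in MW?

In MW:
  4898 kW = 4898 × 10^-3 MW = 4.898
  11.85 MW → 11.85
  3321 kW = 3321 × 10^-3 MW = 3.321
Sum: 4.898 + 11.85 + 3.321 = 20.069

20.069 MW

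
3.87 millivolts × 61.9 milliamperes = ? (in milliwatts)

0.239553 milliwatts

3.87e-3 × 61.9e-3 = 239.553e-6 W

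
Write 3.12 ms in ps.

milli = 1e-3, pico = 1e-12; factor is 1e9.
3.12 × 1e9 = 3120000000

3120000000 ps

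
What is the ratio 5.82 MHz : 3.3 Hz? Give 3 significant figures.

1760000

(5.82 × 10^6) / (3.3) = 1.764 × 10^6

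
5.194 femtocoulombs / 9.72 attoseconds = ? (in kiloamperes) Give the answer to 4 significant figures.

(5.194 × 10^-15) / (9.72 × 10^-18) = 0.534362 × 10^3 A

0.5344 kiloamperes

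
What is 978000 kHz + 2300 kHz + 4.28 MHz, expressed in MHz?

984.58 MHz

In MHz:
  978000 kHz = 978000 × 10^-3 MHz = 978
  2300 kHz = 2300 × 10^-3 MHz = 2.3
  4.28 MHz → 4.28
Sum: 978 + 2.3 + 4.28 = 984.58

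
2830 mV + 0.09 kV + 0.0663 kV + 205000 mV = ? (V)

In V:
  2830 mV = 2830 × 10⁻³ V = 2.83
  0.09 kV = 0.09 × 10³ V = 90
  0.0663 kV = 0.0663 × 10³ V = 66.3
  205000 mV = 205000 × 10⁻³ V = 205
Sum: 2.83 + 90 + 66.3 + 205 = 364.13

364.13 V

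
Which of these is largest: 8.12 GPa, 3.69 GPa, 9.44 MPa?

8.12 GPa = 8120000000 Pa
3.69 GPa = 3690000000 Pa
9.44 MPa = 9440000 Pa

8.12 GPa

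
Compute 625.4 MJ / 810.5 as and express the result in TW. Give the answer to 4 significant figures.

771600000000 TW

(625.4 × 10^6) / (810.5 × 10^-18) = 0.771622 × 10^24 W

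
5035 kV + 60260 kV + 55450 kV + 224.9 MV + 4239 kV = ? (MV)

In MV:
  5035 kV = 5035 × 10^-3 MV = 5.035
  60260 kV = 60260 × 10^-3 MV = 60.26
  55450 kV = 55450 × 10^-3 MV = 55.45
  224.9 MV → 224.9
  4239 kV = 4239 × 10^-3 MV = 4.239
Sum: 5.035 + 60.26 + 55.45 + 224.9 + 4.239 = 349.884

349.884 MV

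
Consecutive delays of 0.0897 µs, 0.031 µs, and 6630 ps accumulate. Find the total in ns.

127.33 ns

In ns:
  0.0897 µs = 0.0897 × 10³ ns = 89.7
  0.031 µs = 0.031 × 10³ ns = 31
  6630 ps = 6630 × 10⁻³ ns = 6.63
Sum: 89.7 + 31 + 6.63 = 127.33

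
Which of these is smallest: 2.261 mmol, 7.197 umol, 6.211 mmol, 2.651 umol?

2.261 mmol = 0.002261 mol
7.197 umol = 0.000007197 mol
6.211 mmol = 0.006211 mol
2.651 umol = 0.000002651 mol

2.651 umol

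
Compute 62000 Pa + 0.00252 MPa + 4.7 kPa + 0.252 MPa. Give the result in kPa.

321.22 kPa

In kPa:
  62000 Pa = 62000 × 10^-3 kPa = 62
  0.00252 MPa = 0.00252 × 10^3 kPa = 2.52
  4.7 kPa → 4.7
  0.252 MPa = 0.252 × 10^3 kPa = 252
Sum: 62 + 2.52 + 4.7 + 252 = 321.22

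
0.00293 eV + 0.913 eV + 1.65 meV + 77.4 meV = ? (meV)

994.98 meV

In meV:
  0.00293 eV = 0.00293 × 10^3 meV = 2.93
  0.913 eV = 0.913 × 10^3 meV = 913
  1.65 meV → 1.65
  77.4 meV → 77.4
Sum: 2.93 + 913 + 1.65 + 77.4 = 994.98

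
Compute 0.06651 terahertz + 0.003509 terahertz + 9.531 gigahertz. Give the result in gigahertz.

In gigahertz:
  0.06651 terahertz = 0.06651 × 10^3 gigahertz = 66.51
  0.003509 terahertz = 0.003509 × 10^3 gigahertz = 3.509
  9.531 gigahertz → 9.531
Sum: 66.51 + 3.509 + 9.531 = 79.55

79.55 gigahertz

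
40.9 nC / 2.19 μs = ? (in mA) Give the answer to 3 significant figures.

(40.9 × 10^-9) / (2.19 × 10^-6) = 18.676 × 10^-3 A

18.7 mA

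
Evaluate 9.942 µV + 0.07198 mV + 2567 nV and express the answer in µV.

84.489 µV

In µV:
  9.942 µV → 9.942
  0.07198 mV = 0.07198 × 10^3 µV = 71.98
  2567 nV = 2567 × 10^-3 µV = 2.567
Sum: 9.942 + 71.98 + 2.567 = 84.489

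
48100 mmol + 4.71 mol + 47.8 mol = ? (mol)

In mol:
  48100 mmol = 48100e-3 mol = 48.1
  4.71 mol → 4.71
  47.8 mol → 47.8
Sum: 48.1 + 4.71 + 47.8 = 100.61

100.61 mol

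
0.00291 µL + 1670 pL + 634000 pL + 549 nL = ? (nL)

In nL:
  0.00291 µL = 0.00291e3 nL = 2.91
  1670 pL = 1670e-3 nL = 1.67
  634000 pL = 634000e-3 nL = 634
  549 nL → 549
Sum: 2.91 + 1.67 + 634 + 549 = 1187.58

1187.58 nL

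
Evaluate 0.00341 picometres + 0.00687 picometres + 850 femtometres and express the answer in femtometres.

In femtometres:
  0.00341 picometres = 0.00341e3 femtometres = 3.41
  0.00687 picometres = 0.00687e3 femtometres = 6.87
  850 femtometres → 850
Sum: 3.41 + 6.87 + 850 = 860.28

860.28 femtometres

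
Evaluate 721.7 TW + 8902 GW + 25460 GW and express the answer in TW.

756.062 TW

In TW:
  721.7 TW → 721.7
  8902 GW = 8902 × 10⁻³ TW = 8.902
  25460 GW = 25460 × 10⁻³ TW = 25.46
Sum: 721.7 + 8.902 + 25.46 = 756.062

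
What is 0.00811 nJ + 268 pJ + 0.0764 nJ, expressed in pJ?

In pJ:
  0.00811 nJ = 0.00811 × 10^3 pJ = 8.11
  268 pJ → 268
  0.0764 nJ = 0.0764 × 10^3 pJ = 76.4
Sum: 8.11 + 268 + 76.4 = 352.51

352.51 pJ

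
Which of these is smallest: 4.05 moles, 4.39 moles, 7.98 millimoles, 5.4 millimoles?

5.4 millimoles

4.05 moles = 4.05 moles
4.39 moles = 4.39 moles
7.98 millimoles = 0.00798 moles
5.4 millimoles = 0.0054 moles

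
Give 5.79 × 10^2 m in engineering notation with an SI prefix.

= 579 m; mantissa already in [1, 1000).

579 m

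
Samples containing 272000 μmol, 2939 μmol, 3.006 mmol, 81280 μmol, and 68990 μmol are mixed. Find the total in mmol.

428.215 mmol

In mmol:
  272000 μmol = 272000 × 10^-3 mmol = 272
  2939 μmol = 2939 × 10^-3 mmol = 2.939
  3.006 mmol → 3.006
  81280 μmol = 81280 × 10^-3 mmol = 81.28
  68990 μmol = 68990 × 10^-3 mmol = 68.99
Sum: 272 + 2.939 + 3.006 + 81.28 + 68.99 = 428.215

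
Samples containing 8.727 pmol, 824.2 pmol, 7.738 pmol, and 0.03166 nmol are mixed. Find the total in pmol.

In pmol:
  8.727 pmol → 8.727
  824.2 pmol → 824.2
  7.738 pmol → 7.738
  0.03166 nmol = 0.03166 × 10^3 pmol = 31.66
Sum: 8.727 + 824.2 + 7.738 + 31.66 = 872.325

872.325 pmol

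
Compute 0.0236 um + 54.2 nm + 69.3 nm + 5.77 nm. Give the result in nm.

152.87 nm

In nm:
  0.0236 um = 0.0236 × 10³ nm = 23.6
  54.2 nm → 54.2
  69.3 nm → 69.3
  5.77 nm → 5.77
Sum: 23.6 + 54.2 + 69.3 + 5.77 = 152.87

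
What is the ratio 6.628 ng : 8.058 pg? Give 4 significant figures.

(6.628e-9) / (8.058e-12) = 0.82254e3

822.5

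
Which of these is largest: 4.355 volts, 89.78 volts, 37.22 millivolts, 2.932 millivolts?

89.78 volts

4.355 volts = 4.355 volts
89.78 volts = 89.78 volts
37.22 millivolts = 0.03722 volts
2.932 millivolts = 0.002932 volts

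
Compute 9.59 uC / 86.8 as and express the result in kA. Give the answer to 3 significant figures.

110000000 kA

(9.59 × 10⁻⁶) / (86.8 × 10⁻¹⁸) = 0.11048 × 10¹² A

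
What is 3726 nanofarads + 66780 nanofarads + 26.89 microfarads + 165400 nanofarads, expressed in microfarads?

262.796 microfarads

In microfarads:
  3726 nanofarads = 3726 × 10⁻³ microfarads = 3.726
  66780 nanofarads = 66780 × 10⁻³ microfarads = 66.78
  26.89 microfarads → 26.89
  165400 nanofarads = 165400 × 10⁻³ microfarads = 165.4
Sum: 3.726 + 66.78 + 26.89 + 165.4 = 262.796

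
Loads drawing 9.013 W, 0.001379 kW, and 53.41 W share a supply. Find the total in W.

63.802 W

In W:
  9.013 W → 9.013
  0.001379 kW = 0.001379 × 10³ W = 1.379
  53.41 W → 53.41
Sum: 9.013 + 1.379 + 53.41 = 63.802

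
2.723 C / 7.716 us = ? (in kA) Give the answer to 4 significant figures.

(2.723) / (7.716e-6) = 0.352903e6 A

352.9 kA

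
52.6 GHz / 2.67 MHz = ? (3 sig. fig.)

(52.6 × 10^9) / (2.67 × 10^6) = 19.7 × 10^3

19700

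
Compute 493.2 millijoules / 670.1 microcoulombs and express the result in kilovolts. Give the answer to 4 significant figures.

(493.2 × 10⁻³) / (670.1 × 10⁻⁶) = 0.73601 × 10³ V

0.7360 kilovolts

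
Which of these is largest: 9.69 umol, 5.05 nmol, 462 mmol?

462 mmol

9.69 umol = 0.00000969 mol
5.05 nmol = 0.00000000505 mol
462 mmol = 0.462 mol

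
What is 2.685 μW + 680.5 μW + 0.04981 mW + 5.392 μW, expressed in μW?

738.387 μW

In μW:
  2.685 μW → 2.685
  680.5 μW → 680.5
  0.04981 mW = 0.04981e3 μW = 49.81
  5.392 μW → 5.392
Sum: 2.685 + 680.5 + 49.81 + 5.392 = 738.387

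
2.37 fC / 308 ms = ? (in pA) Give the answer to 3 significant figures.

(2.37e-15) / (308e-3) = 0.0076948e-12 A

0.00769 pA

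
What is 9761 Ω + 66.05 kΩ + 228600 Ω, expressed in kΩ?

304.411 kΩ

In kΩ:
  9761 Ω = 9761 × 10^-3 kΩ = 9.761
  66.05 kΩ → 66.05
  228600 Ω = 228600 × 10^-3 kΩ = 228.6
Sum: 9.761 + 66.05 + 228.6 = 304.411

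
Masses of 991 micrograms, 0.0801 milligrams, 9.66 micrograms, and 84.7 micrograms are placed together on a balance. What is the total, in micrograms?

In micrograms:
  991 micrograms → 991
  0.0801 milligrams = 0.0801 × 10^3 micrograms = 80.1
  9.66 micrograms → 9.66
  84.7 micrograms → 84.7
Sum: 991 + 80.1 + 9.66 + 84.7 = 1165.46

1165.46 micrograms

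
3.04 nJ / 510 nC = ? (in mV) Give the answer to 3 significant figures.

(3.04 × 10^-9) / (510 × 10^-9) = 0.0059608 V

5.96 mV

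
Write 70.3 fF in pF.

femto = 10^-15, pico = 10^-12; factor is 10^-3.
70.3 × 10^-3 = 0.0703

0.0703 pF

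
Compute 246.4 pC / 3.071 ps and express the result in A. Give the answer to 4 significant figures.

80.23 A

(246.4 × 10⁻¹²) / (3.071 × 10⁻¹²) = 80.2345 A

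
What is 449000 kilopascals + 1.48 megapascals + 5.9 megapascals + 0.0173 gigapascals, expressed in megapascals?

In megapascals:
  449000 kilopascals = 449000 × 10^-3 megapascals = 449
  1.48 megapascals → 1.48
  5.9 megapascals → 5.9
  0.0173 gigapascals = 0.0173 × 10^3 megapascals = 17.3
Sum: 449 + 1.48 + 5.9 + 17.3 = 473.68

473.68 megapascals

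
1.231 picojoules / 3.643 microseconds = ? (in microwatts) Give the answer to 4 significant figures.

0.3379 microwatts

(1.231e-12) / (3.643e-6) = 0.337908e-6 W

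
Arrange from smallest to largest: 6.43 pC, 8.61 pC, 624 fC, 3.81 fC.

3.81 fC < 624 fC < 6.43 pC < 8.61 pC

6.43 pC = 0.00000000000643 C
8.61 pC = 0.00000000000861 C
624 fC = 0.000000000000624 C
3.81 fC = 0.00000000000000381 C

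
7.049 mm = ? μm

7049 μm

milli = 10⁻³, micro = 10⁻⁶; factor is 10³.
7.049 × 10³ = 7049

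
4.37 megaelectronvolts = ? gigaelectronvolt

mega = 1e6, giga = 1e9; factor is 1e-3.
4.37 × 1e-3 = 0.00437

0.00437 gigaelectronvolts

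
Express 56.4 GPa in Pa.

56400000000 Pa

giga = 1e9, (no prefix) = 1e0; factor is 1e9.
56.4 × 1e9 = 56400000000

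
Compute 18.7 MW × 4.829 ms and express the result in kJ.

18.7 × 10⁶ × 4.829 × 10⁻³ = 90.3023 × 10³ J

90.3023 kJ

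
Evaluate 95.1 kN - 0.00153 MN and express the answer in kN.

In kN:
  95.1 kN → 95.1
  0.00153 MN = 0.00153e3 kN = 1.53
Difference: 95.1 - 1.53 = 93.57

93.57 kN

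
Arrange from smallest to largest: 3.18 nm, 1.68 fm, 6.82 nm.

3.18 nm = 0.00000000318 m
1.68 fm = 0.00000000000000168 m
6.82 nm = 0.00000000682 m

1.68 fm < 3.18 nm < 6.82 nm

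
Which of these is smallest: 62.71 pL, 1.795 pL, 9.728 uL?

62.71 pL = 0.00000000006271 L
1.795 pL = 0.000000000001795 L
9.728 uL = 0.000009728 L

1.795 pL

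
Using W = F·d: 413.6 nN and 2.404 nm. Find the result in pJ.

413.6 × 10^-9 × 2.404 × 10^-9 = 994.2944 × 10^-18 J

0.0009942944 pJ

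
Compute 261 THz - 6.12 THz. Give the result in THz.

254.88 THz

In THz:
  261 THz → 261
  6.12 THz → 6.12
Difference: 261 - 6.12 = 254.88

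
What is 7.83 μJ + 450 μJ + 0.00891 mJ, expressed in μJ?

466.74 μJ

In μJ:
  7.83 μJ → 7.83
  450 μJ → 450
  0.00891 mJ = 0.00891 × 10³ μJ = 8.91
Sum: 7.83 + 450 + 8.91 = 466.74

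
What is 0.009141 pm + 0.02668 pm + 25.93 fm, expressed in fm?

61.751 fm

In fm:
  0.009141 pm = 0.009141e3 fm = 9.141
  0.02668 pm = 0.02668e3 fm = 26.68
  25.93 fm → 25.93
Sum: 9.141 + 26.68 + 25.93 = 61.751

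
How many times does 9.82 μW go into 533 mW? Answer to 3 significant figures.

54300

(533e-3) / (9.82e-6) = 54.28e3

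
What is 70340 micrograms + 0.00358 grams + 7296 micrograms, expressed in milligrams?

81.216 milligrams

In milligrams:
  70340 micrograms = 70340 × 10⁻³ milligrams = 70.34
  0.00358 grams = 0.00358 × 10³ milligrams = 3.58
  7296 micrograms = 7296 × 10⁻³ milligrams = 7.296
Sum: 70.34 + 3.58 + 7.296 = 81.216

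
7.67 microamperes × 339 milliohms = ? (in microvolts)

7.67e-6 × 339e-3 = 2600.13e-9 V

2.60013 microvolts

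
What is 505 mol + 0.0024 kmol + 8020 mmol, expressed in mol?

515.42 mol

In mol:
  505 mol → 505
  0.0024 kmol = 0.0024 × 10³ mol = 2.4
  8020 mmol = 8020 × 10⁻³ mol = 8.02
Sum: 505 + 2.4 + 8.02 = 515.42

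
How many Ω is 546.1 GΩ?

giga = 1e9, (no prefix) = 1e0; factor is 1e9.
546.1 × 1e9 = 546100000000

546100000000 Ω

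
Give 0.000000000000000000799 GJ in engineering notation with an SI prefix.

799 pJ

= 799e-12 J; 1e-12 is pico.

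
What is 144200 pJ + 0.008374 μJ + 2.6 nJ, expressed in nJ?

In nJ:
  144200 pJ = 144200 × 10⁻³ nJ = 144.2
  0.008374 μJ = 0.008374 × 10³ nJ = 8.374
  2.6 nJ → 2.6
Sum: 144.2 + 8.374 + 2.6 = 155.174

155.174 nJ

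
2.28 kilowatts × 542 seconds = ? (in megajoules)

1.23576 megajoules

2.28 × 10^3 × 542 = 1235.76 × 10^3 J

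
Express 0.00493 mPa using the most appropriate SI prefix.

4.93 uPa

= 4.93e-6 Pa; 1e-6 is micro.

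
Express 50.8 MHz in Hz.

50800000 Hz

mega = 10⁶, (no prefix) = 10⁰; factor is 10⁶.
50.8 × 10⁶ = 50800000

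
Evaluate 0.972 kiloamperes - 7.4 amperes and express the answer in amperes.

964.6 amperes

In amperes:
  0.972 kiloamperes = 0.972e3 amperes = 972
  7.4 amperes → 7.4
Difference: 972 - 7.4 = 964.6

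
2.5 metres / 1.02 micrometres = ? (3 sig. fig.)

2450000

(2.5) / (1.02e-6) = 2.451e6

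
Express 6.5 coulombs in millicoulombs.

6500 millicoulombs

(no prefix) = 10^0, milli = 10^-3; factor is 10^3.
6.5 × 10^3 = 6500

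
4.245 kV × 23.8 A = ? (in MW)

4.245 × 10³ × 23.8 = 101.031 × 10³ W

0.101031 MW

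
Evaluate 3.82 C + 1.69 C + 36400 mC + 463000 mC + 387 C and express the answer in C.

In C:
  3.82 C → 3.82
  1.69 C → 1.69
  36400 mC = 36400e-3 C = 36.4
  463000 mC = 463000e-3 C = 463
  387 C → 387
Sum: 3.82 + 1.69 + 36.4 + 463 + 387 = 891.91

891.91 C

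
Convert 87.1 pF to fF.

87100 fF

pico = 10⁻¹², femto = 10⁻¹⁵; factor is 10³.
87.1 × 10³ = 87100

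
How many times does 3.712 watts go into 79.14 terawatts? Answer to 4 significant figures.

(79.14 × 10¹²) / (3.712) = 21.32 × 10¹²

21320000000000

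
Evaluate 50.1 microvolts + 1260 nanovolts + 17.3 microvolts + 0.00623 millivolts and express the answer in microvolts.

In microvolts:
  50.1 microvolts → 50.1
  1260 nanovolts = 1260 × 10⁻³ microvolts = 1.26
  17.3 microvolts → 17.3
  0.00623 millivolts = 0.00623 × 10³ microvolts = 6.23
Sum: 50.1 + 1.26 + 17.3 + 6.23 = 74.89

74.89 microvolts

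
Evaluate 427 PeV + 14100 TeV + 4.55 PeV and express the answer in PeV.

445.65 PeV

In PeV:
  427 PeV → 427
  14100 TeV = 14100 × 10⁻³ PeV = 14.1
  4.55 PeV → 4.55
Sum: 427 + 14.1 + 4.55 = 445.65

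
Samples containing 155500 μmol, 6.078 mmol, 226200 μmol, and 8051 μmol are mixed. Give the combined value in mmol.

In mmol:
  155500 μmol = 155500 × 10⁻³ mmol = 155.5
  6.078 mmol → 6.078
  226200 μmol = 226200 × 10⁻³ mmol = 226.2
  8051 μmol = 8051 × 10⁻³ mmol = 8.051
Sum: 155.5 + 6.078 + 226.2 + 8.051 = 395.829

395.829 mmol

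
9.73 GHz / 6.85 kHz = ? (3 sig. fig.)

(9.73 × 10⁹) / (6.85 × 10³) = 1.42 × 10⁶

1420000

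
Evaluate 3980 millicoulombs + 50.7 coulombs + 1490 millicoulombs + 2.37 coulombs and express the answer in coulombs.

In coulombs:
  3980 millicoulombs = 3980 × 10⁻³ coulombs = 3.98
  50.7 coulombs → 50.7
  1490 millicoulombs = 1490 × 10⁻³ coulombs = 1.49
  2.37 coulombs → 2.37
Sum: 3.98 + 50.7 + 1.49 + 2.37 = 58.54

58.54 coulombs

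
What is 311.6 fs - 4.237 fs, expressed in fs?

In fs:
  311.6 fs → 311.6
  4.237 fs → 4.237
Difference: 311.6 - 4.237 = 307.363

307.363 fs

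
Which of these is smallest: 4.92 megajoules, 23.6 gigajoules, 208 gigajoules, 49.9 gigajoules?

4.92 megajoules = 4920000 joules
23.6 gigajoules = 23600000000 joules
208 gigajoules = 208000000000 joules
49.9 gigajoules = 49900000000 joules

4.92 megajoules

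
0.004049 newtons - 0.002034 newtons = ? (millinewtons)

In millinewtons:
  0.004049 newtons = 0.004049 × 10^3 millinewtons = 4.049
  0.002034 newtons = 0.002034 × 10^3 millinewtons = 2.034
Difference: 4.049 - 2.034 = 2.015

2.015 millinewtons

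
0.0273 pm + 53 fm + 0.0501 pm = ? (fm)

In fm:
  0.0273 pm = 0.0273 × 10³ fm = 27.3
  53 fm → 53
  0.0501 pm = 0.0501 × 10³ fm = 50.1
Sum: 27.3 + 53 + 50.1 = 130.4

130.4 fm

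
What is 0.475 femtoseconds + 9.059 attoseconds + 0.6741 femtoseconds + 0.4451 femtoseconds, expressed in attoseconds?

1603.259 attoseconds

In attoseconds:
  0.475 femtoseconds = 0.475 × 10³ attoseconds = 475
  9.059 attoseconds → 9.059
  0.6741 femtoseconds = 0.6741 × 10³ attoseconds = 674.1
  0.4451 femtoseconds = 0.4451 × 10³ attoseconds = 445.1
Sum: 475 + 9.059 + 674.1 + 445.1 = 1603.259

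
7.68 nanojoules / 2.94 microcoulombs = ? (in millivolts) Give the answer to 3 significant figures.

2.61 millivolts

(7.68 × 10⁻⁹) / (2.94 × 10⁻⁶) = 2.6122 × 10⁻³ V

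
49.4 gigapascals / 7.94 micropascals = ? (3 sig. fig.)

(49.4 × 10^9) / (7.94 × 10^-6) = 6.222 × 10^15

6220000000000000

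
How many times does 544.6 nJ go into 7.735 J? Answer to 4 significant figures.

14200000

(7.735) / (544.6e-9) = 0.014203e9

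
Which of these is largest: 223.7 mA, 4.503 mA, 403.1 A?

223.7 mA = 0.2237 A
4.503 mA = 0.004503 A
403.1 A = 403.1 A

403.1 A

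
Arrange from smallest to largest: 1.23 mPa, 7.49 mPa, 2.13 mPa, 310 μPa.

310 μPa < 1.23 mPa < 2.13 mPa < 7.49 mPa

1.23 mPa = 0.00123 Pa
7.49 mPa = 0.00749 Pa
2.13 mPa = 0.00213 Pa
310 μPa = 0.00031 Pa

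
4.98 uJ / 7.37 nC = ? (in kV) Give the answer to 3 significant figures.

(4.98e-6) / (7.37e-9) = 0.67571e3 V

0.676 kV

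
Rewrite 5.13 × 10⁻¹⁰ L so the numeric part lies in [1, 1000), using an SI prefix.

513 pL

= 513 × 10⁻¹² L; 10⁻¹² is pico.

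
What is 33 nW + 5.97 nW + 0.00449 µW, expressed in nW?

In nW:
  33 nW → 33
  5.97 nW → 5.97
  0.00449 µW = 0.00449 × 10^3 nW = 4.49
Sum: 33 + 5.97 + 4.49 = 43.46

43.46 nW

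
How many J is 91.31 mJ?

0.09131 J

milli = 10⁻³, (no prefix) = 10⁰; factor is 10⁻³.
91.31 × 10⁻³ = 0.09131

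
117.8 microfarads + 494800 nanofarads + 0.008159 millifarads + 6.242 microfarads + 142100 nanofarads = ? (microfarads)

In microfarads:
  117.8 microfarads → 117.8
  494800 nanofarads = 494800 × 10^-3 microfarads = 494.8
  0.008159 millifarads = 0.008159 × 10^3 microfarads = 8.159
  6.242 microfarads → 6.242
  142100 nanofarads = 142100 × 10^-3 microfarads = 142.1
Sum: 117.8 + 494.8 + 8.159 + 6.242 + 142.1 = 769.101

769.101 microfarads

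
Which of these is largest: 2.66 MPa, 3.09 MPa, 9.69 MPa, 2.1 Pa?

2.66 MPa = 2660000 Pa
3.09 MPa = 3090000 Pa
9.69 MPa = 9690000 Pa
2.1 Pa = 2.1 Pa

9.69 MPa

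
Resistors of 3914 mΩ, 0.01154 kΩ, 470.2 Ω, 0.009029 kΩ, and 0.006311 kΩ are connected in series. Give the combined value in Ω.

In Ω:
  3914 mΩ = 3914e-3 Ω = 3.914
  0.01154 kΩ = 0.01154e3 Ω = 11.54
  470.2 Ω → 470.2
  0.009029 kΩ = 0.009029e3 Ω = 9.029
  0.006311 kΩ = 0.006311e3 Ω = 6.311
Sum: 3.914 + 11.54 + 470.2 + 9.029 + 6.311 = 500.994

500.994 Ω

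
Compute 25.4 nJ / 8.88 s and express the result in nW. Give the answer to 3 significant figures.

(25.4 × 10⁻⁹) / (8.88) = 2.8604 × 10⁻⁹ W

2.86 nW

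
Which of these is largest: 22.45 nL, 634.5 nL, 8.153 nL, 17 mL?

17 mL

22.45 nL = 0.00000002245 L
634.5 nL = 0.0000006345 L
8.153 nL = 0.000000008153 L
17 mL = 0.017 L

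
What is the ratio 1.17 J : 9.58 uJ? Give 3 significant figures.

122000

(1.17) / (9.58 × 10^-6) = 0.1221 × 10^6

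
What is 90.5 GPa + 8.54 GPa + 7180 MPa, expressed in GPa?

106.22 GPa

In GPa:
  90.5 GPa → 90.5
  8.54 GPa → 8.54
  7180 MPa = 7180 × 10^-3 GPa = 7.18
Sum: 90.5 + 8.54 + 7.18 = 106.22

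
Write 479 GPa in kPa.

giga = 10^9, kilo = 10^3; factor is 10^6.
479 × 10^6 = 479000000

479000000 kPa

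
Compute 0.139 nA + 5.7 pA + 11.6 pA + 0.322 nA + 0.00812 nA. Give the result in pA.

486.42 pA

In pA:
  0.139 nA = 0.139e3 pA = 139
  5.7 pA → 5.7
  11.6 pA → 11.6
  0.322 nA = 0.322e3 pA = 322
  0.00812 nA = 0.00812e3 pA = 8.12
Sum: 139 + 5.7 + 11.6 + 322 + 8.12 = 486.42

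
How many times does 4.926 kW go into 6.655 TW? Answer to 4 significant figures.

1351000000

(6.655e12) / (4.926e3) = 1.351e9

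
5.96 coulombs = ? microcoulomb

(no prefix) = 1e0, micro = 1e-6; factor is 1e6.
5.96 × 1e6 = 5960000

5960000 microcoulombs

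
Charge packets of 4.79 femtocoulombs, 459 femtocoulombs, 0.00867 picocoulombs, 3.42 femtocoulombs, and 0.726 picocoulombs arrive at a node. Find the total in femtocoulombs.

In femtocoulombs:
  4.79 femtocoulombs → 4.79
  459 femtocoulombs → 459
  0.00867 picocoulombs = 0.00867 × 10³ femtocoulombs = 8.67
  3.42 femtocoulombs → 3.42
  0.726 picocoulombs = 0.726 × 10³ femtocoulombs = 726
Sum: 4.79 + 459 + 8.67 + 3.42 + 726 = 1201.88

1201.88 femtocoulombs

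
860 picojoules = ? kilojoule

0.00000000000086 kilojoules

pico = 1e-12, kilo = 1e3; factor is 1e-15.
860 × 1e-15 = 0.00000000000086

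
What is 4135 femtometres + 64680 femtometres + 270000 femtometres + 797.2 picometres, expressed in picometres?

1136.015 picometres

In picometres:
  4135 femtometres = 4135 × 10⁻³ picometres = 4.135
  64680 femtometres = 64680 × 10⁻³ picometres = 64.68
  270000 femtometres = 270000 × 10⁻³ picometres = 270
  797.2 picometres → 797.2
Sum: 4.135 + 64.68 + 270 + 797.2 = 1136.015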